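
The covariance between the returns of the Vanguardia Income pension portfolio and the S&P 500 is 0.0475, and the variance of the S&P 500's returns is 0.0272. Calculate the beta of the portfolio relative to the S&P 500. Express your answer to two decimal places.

β = Cov(Rp, Rm) / Var(Rm) = 0.0475 / 0.0272 = 1.7463

1.75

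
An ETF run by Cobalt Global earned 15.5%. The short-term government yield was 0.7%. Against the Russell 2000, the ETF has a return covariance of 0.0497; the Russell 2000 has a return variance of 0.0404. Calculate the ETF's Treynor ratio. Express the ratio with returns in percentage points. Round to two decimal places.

β = Cov / Var = 0.0497 / 0.0404 = 1.2302
Treynor = (Rp − Rf) / β = (15.5% − 0.7%) / 1.2302 = 14.80 / 1.2302 = 12.0306

12.03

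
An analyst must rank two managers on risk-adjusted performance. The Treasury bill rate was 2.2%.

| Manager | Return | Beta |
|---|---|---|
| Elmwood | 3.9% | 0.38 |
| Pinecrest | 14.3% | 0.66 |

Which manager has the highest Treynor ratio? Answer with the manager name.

Elmwood: Treynor = (3.9% − 2.2%) / 0.38 = 4.474
Pinecrest: Treynor = (14.3% − 2.2%) / 0.66 = 18.333
Highest: Pinecrest (18.333).

Pinecrest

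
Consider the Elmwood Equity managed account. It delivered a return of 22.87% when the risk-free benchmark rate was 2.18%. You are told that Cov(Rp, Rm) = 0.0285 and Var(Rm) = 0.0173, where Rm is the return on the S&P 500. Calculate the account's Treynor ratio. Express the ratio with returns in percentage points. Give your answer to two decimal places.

12.56

β = Cov / Var = 0.0285 / 0.0173 = 1.6474
Treynor = (Rp − Rf) / β = (22.87% − 2.18%) / 1.6474 = 20.69 / 1.6474 = 12.5592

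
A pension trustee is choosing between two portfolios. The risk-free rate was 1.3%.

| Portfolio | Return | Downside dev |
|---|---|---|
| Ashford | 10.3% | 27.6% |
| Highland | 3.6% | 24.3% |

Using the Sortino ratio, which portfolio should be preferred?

Ashford: Sortino ratio = (10.3% − 1.3%) / 27.6% = 0.326
Highland: Sortino ratio = (3.6% − 1.3%) / 24.3% = 0.095
Highest: Ashford (0.326).

Ashford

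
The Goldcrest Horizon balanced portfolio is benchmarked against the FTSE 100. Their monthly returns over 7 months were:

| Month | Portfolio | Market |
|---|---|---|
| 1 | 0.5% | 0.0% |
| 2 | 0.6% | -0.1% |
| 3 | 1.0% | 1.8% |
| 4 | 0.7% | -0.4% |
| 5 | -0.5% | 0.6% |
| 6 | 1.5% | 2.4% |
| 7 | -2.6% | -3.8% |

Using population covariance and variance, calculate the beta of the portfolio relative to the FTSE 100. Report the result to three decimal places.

r̄p = 0.1714%,  r̄m = 0.0714%
Cov = Σ(rp − r̄p)(rm − r̄m) / 7 = 2.0792
Var(rm) = Σ(rm − r̄m)² / 7 = 3.4192
β = Cov / Var = 2.0792 / 3.4192 = 0.6081

0.608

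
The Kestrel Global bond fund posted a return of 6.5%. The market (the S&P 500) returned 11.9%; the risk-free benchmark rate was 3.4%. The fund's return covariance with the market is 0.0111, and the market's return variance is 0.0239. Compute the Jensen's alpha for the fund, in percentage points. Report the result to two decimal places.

-0.85

β = Cov / Var = 0.0111 / 0.0239 = 0.4644
E[R] = Rf + β(Rm − Rf) = 3.4% + 0.4644 × (11.9% − 3.4%) = 7.3474%
α = Rp − E[R] = 6.5% − 7.3474% = -0.8474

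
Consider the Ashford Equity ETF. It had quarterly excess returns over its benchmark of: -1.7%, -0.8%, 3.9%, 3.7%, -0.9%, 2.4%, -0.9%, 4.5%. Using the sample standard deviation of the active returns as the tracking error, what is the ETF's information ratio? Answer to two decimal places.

0.49

μ = (-1.7 − 0.8 + 3.9 + 3.7 − 0.9 + 2.4 − 0.9 + 4.5) / 8 = 1.2750%
Sample std dev = √[47.0550 / 7] = 2.5927%
IR = μ / tracking error = 1.2750 / 2.5927 = 0.4918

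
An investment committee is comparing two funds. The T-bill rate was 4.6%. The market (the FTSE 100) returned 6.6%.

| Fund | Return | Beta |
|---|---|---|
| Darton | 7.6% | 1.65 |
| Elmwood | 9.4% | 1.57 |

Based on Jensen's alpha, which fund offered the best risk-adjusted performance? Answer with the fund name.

Darton: α = 7.6% − [4.6% + 1.65 × (6.6% − 4.6%)] = -0.300
Elmwood: α = 9.4% − [4.6% + 1.57 × (6.6% − 4.6%)] = 1.660
Highest: Elmwood (1.660).

Elmwood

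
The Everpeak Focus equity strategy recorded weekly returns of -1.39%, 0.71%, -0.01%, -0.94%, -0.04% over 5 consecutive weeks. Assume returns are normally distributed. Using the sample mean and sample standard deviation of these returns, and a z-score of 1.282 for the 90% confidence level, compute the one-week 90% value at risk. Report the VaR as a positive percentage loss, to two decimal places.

1.40

r̄ = (-1.39 + 0.71 − 0.01 − 0.94 − 0.04) / 5 = -0.3340%
Sample std dev = √[2.7637 / 4] = 0.8312%
VaR = −(r̄ − z·σ) = −(-0.3340 − 1.282 × 0.8312) = −(-1.3996) = 1.3996%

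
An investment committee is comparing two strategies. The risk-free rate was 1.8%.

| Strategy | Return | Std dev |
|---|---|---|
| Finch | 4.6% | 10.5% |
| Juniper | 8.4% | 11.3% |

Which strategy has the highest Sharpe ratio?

Juniper

Finch: Sharpe ratio = (4.6% − 1.8%) / 10.5% = 0.267
Juniper: Sharpe ratio = (8.4% − 1.8%) / 11.3% = 0.584
Highest: Juniper (0.584).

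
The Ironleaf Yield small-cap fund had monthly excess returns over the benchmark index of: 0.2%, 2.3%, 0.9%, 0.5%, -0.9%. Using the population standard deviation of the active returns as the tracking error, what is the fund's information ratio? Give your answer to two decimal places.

Mean return r̄ = 3.00 / 5 = 0.6000%
Population σ = √[Σ(r − r̄)² / 5] = √[5.4000 / 5] = √1.0800 = 1.0392%
IR = r̄ / tracking error = 0.6000 / 1.0392 = 0.5774

0.58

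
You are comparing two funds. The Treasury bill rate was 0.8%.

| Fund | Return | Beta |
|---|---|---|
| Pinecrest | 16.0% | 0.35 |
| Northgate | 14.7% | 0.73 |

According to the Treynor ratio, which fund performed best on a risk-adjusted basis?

Pinecrest

Pinecrest: Treynor = (16.0% − 0.8%) / 0.35 = 43.429
Northgate: Treynor = (14.7% − 0.8%) / 0.73 = 19.041
Highest: Pinecrest (43.429).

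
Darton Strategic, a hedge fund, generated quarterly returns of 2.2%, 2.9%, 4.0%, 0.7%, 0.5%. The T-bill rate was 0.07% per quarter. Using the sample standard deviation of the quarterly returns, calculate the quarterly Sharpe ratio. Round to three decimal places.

r̄ = (2.2 + 2.9 + 4 + 0.7 + 0.5) / 5 = 10.30 / 5 = 2.0600%
Σ(r − r̄)² = (2.2 − 2.0600)² + (2.9 − 2.0600)² + (4 − 2.0600)² + … = 8.7720
σ = √[8.7720 / 4] = 1.4809%
Sharpe = (r̄ − rf) / σ = (2.0600 − 0.07) / 1.4809 = 1.9900 / 1.4809 = 1.3438

1.344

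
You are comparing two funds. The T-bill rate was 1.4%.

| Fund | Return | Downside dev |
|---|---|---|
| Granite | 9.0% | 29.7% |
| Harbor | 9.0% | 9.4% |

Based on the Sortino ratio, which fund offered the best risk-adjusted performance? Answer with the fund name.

Granite: Sortino ratio = (9.0% − 1.4%) / 29.7% = 0.256
Harbor: Sortino ratio = (9.0% − 1.4%) / 9.4% = 0.809
Highest: Harbor (0.809).

Harbor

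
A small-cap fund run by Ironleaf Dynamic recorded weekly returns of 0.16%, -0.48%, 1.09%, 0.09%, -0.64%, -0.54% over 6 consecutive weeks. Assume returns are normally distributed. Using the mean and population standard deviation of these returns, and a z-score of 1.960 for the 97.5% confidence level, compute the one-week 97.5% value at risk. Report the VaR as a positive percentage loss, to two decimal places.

1.22

r̄ = (0.16 − 0.48 + 1.09 + 0.09 − 0.64 − 0.54) / 6 = -0.320 / 6 = -0.0533%
Σ(r − r̄)² = 2.1363; population σ = √(2.1363/6) = 0.5967%
VaR = −(r̄ − z·σ) = −(-0.0533 − 1.960 × 0.5967) = −(-1.2228) = 1.2228%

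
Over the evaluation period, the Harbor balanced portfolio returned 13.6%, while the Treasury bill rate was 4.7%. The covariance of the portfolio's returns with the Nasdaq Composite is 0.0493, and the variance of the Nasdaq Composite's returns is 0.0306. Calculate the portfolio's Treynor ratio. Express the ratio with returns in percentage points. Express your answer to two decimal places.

5.52

β = Cov / Var = 0.0493 / 0.0306 = 1.6111
Treynor = (Rp − Rf) / β = (13.6% − 4.7%) / 1.6111 = 8.90 / 1.6111 = 5.5242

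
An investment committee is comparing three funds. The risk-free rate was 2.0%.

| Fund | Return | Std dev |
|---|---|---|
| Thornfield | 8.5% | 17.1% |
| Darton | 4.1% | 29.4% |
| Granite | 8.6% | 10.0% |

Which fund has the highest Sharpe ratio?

Thornfield: Sharpe ratio = (8.5% − 2.0%) / 17.1% = 0.380
Darton: Sharpe ratio = (4.1% − 2.0%) / 29.4% = 0.071
Granite: Sharpe ratio = (8.6% − 2.0%) / 10.0% = 0.660
Highest: Granite (0.660).

Granite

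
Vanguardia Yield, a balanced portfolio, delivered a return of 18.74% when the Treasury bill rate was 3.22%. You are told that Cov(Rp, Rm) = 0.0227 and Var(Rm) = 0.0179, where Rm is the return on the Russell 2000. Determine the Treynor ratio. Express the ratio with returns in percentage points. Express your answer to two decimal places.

β = Cov / Var = 0.0227 / 0.0179 = 1.2682
Treynor = (Rp − Rf) / β = (18.74% − 3.22%) / 1.2682 = 15.52 / 1.2682 = 12.2378

12.24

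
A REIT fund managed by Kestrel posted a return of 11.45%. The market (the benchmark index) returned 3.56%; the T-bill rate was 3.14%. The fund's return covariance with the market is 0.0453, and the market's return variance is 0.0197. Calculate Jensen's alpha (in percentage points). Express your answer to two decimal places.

7.34

β = Cov / Var = 0.0453 / 0.0197 = 2.2995
E[R] = Rf + β(Rm − Rf) = 3.14% + 2.2995 × (3.56% − 3.14%) = 4.1058%
α = Rp − E[R] = 11.45% − 4.1058% = 7.3442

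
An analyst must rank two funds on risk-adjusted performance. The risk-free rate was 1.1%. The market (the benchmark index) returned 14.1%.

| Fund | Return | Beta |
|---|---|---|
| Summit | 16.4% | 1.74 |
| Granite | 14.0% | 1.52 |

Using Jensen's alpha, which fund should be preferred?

Summit: α = 16.4% − [1.1% + 1.74 × (14.1% − 1.1%)] = -7.320
Granite: α = 14.0% − [1.1% + 1.52 × (14.1% − 1.1%)] = -6.860
Highest: Granite (-6.860).

Granite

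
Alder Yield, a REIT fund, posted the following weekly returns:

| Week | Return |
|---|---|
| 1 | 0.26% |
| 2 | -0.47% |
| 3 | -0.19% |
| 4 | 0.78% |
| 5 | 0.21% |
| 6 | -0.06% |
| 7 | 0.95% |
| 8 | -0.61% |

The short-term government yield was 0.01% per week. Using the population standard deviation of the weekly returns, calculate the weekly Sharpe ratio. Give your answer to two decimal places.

μ = (0.26 − 0.47 − 0.19 + 0.78 + 0.21 − 0.06 + 0.95 − 0.61) / 8 = 0.1088%
Population σ = √[Σ(r − μ)² / 8] = √[2.1607 / 8] = √0.2701 = 0.5197%
Sharpe = (μ − rf) / σ = (0.1088 − 0.01) / 0.5197 = 0.0988 / 0.5197 = 0.1901

0.19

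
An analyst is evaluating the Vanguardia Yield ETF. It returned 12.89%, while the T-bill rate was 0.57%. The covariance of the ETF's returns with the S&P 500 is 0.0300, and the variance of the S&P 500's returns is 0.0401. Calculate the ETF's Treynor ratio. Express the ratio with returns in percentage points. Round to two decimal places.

β = Cov / Var = 0.0300 / 0.0401 = 0.7481
Treynor = (Rp − Rf) / β = (12.89% − 0.57%) / 0.7481 = 12.32 / 0.7481 = 16.4684

16.47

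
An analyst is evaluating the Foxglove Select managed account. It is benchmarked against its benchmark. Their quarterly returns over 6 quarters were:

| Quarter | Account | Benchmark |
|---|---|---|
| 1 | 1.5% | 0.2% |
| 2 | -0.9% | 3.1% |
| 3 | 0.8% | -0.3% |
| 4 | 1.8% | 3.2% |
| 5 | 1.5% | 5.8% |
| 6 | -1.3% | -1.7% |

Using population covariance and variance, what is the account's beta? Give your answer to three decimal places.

0.209

r̄p = 0.5667%,  r̄m = 1.7167%
Cov = Σ(rp − r̄p)(rm − r̄m) / 6 = 1.3506
Var(rm) = Σ(rm − r̄m)² / 6 = 6.4714
β = Cov / Var = 1.3506 / 6.4714 = 0.2087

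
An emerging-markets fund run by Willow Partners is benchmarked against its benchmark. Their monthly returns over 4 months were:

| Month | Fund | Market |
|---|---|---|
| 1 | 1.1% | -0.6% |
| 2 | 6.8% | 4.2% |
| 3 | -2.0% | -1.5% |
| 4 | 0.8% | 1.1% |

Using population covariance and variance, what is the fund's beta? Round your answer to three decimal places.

r̄p = 1.6750%,  r̄m = 0.8000%
Cov = Σ(rp − r̄p)(rm − r̄m) / 4 = 6.6050
Var(rm) = Σ(rm − r̄m)² / 4 = 4.7250
β = Cov / Var = 6.6050 / 4.7250 = 1.3979

1.398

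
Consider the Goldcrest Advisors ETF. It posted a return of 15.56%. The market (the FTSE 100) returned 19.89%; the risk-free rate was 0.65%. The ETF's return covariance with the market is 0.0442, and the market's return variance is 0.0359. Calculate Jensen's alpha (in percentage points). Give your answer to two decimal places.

β = Cov / Var = 0.0442 / 0.0359 = 1.2312
E[R] = Rf + β(Rm − Rf) = 0.65% + 1.2312 × (19.89% − 0.65%) = 24.3383%
α = Rp − E[R] = 15.56% − 24.3383% = -8.7783

-8.78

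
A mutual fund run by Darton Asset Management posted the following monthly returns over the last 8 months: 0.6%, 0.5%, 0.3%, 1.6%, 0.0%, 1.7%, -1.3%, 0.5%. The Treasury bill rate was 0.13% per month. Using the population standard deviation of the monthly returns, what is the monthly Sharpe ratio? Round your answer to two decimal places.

Mean return r̄ = 3.90 / 8 = 0.4875%
Population σ = √[Σ(r − r̄)² / 8] = √[6.1888 / 8] = √0.7736 = 0.8795%
Sharpe = (r̄ − rf) / σ = (0.4875 − 0.13) / 0.8795 = 0.3575 / 0.8795 = 0.4065

0.41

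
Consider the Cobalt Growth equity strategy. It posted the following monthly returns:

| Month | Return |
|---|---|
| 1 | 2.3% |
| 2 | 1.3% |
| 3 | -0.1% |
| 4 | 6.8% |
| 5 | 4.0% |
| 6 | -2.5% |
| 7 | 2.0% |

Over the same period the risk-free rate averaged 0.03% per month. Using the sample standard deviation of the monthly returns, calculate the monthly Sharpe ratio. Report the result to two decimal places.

0.66

r̄ = (2.3 + 1.3 − 0.1 + 6.8 + 4 − 2.5 + 2) / 7 = 13.80 / 7 = 1.9714%
Σ(r − r̄)² = (2.3 − 1.9714)² + (1.3 − 1.9714)² + (-0.1 − 1.9714)² + … = 52.2743
sample σ = √(52.2743 / 6) = √8.7124 = 2.9517%
Sharpe = (r̄ − rf) / σ = (1.9714 − 0.03) / 2.9517 = 1.9414 / 2.9517 = 0.6577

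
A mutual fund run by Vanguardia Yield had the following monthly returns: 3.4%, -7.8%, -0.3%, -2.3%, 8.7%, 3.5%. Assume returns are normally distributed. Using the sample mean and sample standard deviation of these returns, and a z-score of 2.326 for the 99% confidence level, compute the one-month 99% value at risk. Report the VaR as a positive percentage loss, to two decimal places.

12.34

Mean return r̄ = 5.20 / 6 = 0.8667%
Sample std dev = √[161.2133 / 5] = 5.6783%
VaR = −(r̄ − z·σ) = −(0.8667 − 2.326 × 5.6783) = −(-12.3410) = 12.3410%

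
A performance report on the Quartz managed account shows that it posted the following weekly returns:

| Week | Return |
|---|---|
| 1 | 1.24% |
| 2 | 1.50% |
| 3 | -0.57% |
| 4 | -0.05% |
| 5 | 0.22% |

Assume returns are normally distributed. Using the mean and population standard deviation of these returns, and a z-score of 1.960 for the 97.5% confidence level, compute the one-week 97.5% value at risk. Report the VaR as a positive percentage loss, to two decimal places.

Mean return r̄ = 2.340 / 5 = 0.4680%
Σ(r − r̄)² = 3.0683; population σ = √(3.0683/5) = 0.7834%
VaR = −(r̄ − z·σ) = −(0.4680 − 1.960 × 0.7834) = −(-1.0675) = 1.0675%

1.07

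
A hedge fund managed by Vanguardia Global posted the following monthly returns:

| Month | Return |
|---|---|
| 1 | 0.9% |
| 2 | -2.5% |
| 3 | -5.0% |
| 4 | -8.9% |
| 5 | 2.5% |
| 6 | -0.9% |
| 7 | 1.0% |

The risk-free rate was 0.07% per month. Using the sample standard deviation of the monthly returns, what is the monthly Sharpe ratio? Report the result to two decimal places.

Mean return r̄ = -12.90 / 7 = -1.8429%
Σ(r − r̄)² = 95.5571; sample σ = √(95.5571/6) = 3.9908%
Sharpe = (r̄ − rf) / σ = (-1.8429 − 0.07) / 3.9908 = -1.9129 / 3.9908 = -0.4793

-0.48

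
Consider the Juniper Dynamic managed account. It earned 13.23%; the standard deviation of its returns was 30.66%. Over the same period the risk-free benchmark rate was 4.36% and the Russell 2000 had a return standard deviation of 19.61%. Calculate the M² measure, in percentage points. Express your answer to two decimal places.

10.03

Sharpe = (Rp − Rf) / σp = (13.23% − 4.36%) / 30.66% = 0.2893
M² = Rf + Sharpe × σm = 4.36% + 0.2893 × 19.61% = 10.0332%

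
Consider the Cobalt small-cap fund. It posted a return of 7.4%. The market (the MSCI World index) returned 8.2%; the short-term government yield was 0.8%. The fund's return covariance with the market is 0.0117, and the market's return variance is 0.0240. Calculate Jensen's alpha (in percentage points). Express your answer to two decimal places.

2.99

β = Cov / Var = 0.0117 / 0.0240 = 0.4875
E[R] = Rf + β(Rm − Rf) = 0.8% + 0.4875 × (8.2% − 0.8%) = 4.4075%
α = Rp − E[R] = 7.4% − 4.4075% = 2.9925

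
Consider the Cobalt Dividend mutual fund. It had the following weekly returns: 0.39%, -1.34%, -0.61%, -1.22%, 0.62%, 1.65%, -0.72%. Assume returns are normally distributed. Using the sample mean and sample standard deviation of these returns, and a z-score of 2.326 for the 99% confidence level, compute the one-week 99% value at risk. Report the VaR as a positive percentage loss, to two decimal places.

2.73

Mean return r̄ = -1.230 / 7 = -0.1757%
Sample σ = √[Σ(r − r̄)² / 6] = √[7.2174 / 6] = √1.2029 = 1.0968%
VaR = −(r̄ − z·σ) = −(-0.1757 − 2.326 × 1.0968) = −(-2.7269) = 2.7269%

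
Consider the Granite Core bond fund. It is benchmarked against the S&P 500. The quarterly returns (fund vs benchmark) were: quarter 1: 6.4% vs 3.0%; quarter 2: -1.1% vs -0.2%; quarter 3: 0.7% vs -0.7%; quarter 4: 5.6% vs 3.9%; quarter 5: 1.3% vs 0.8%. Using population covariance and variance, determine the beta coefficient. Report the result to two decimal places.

r̄p = 2.5800%,  r̄m = 1.3600%
Cov = Σ(rp − r̄p)(rm − r̄m) / 5 = 4.8532
Var(rm) = Σ(rm − r̄m)² / 5 = 3.2264
β = Cov / Var = 4.8532 / 3.2264 = 1.5042

1.50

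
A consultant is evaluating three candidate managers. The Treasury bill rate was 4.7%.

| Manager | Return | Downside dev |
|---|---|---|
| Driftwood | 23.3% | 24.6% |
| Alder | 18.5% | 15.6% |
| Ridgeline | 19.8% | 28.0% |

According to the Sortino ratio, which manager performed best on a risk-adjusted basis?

Alder

Driftwood: Sortino ratio = (23.3% − 4.7%) / 24.6% = 0.756
Alder: Sortino ratio = (18.5% − 4.7%) / 15.6% = 0.885
Ridgeline: Sortino ratio = (19.8% − 4.7%) / 28.0% = 0.539
Highest: Alder (0.885).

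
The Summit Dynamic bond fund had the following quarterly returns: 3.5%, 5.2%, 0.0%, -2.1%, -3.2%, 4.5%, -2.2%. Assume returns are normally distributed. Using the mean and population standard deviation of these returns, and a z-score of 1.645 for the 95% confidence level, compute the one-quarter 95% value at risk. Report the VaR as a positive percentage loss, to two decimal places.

Mean return r̄ = 5.70 / 7 = 0.8143%
Population std dev = √[74.3886 / 7] = 3.2599%
VaR = −(r̄ − z·σ) = −(0.8143 − 1.645 × 3.2599) = −(-4.5482) = 4.5482%

4.55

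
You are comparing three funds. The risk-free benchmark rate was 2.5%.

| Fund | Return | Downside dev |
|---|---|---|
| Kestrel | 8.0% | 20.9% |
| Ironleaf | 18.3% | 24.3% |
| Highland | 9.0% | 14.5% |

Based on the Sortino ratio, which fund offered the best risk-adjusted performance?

Ironleaf

Kestrel: Sortino ratio = (8.0% − 2.5%) / 20.9% = 0.263
Ironleaf: Sortino ratio = (18.3% − 2.5%) / 24.3% = 0.650
Highland: Sortino ratio = (9.0% − 2.5%) / 14.5% = 0.448
Highest: Ironleaf (0.650).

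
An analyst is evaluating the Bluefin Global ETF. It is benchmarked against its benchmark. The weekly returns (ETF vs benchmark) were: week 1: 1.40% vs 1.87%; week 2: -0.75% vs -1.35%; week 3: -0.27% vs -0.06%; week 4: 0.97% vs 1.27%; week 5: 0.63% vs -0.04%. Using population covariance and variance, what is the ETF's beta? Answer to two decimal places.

r̄p = 0.3960%,  r̄m = 0.3380%
Cov = Σ(rp − r̄p)(rm − r̄m) / 5 = 0.8368
Var(rm) = Σ(rm − r̄m)² / 5 = 1.2733
β = Cov / Var = 0.8368 / 1.2733 = 0.6572

0.66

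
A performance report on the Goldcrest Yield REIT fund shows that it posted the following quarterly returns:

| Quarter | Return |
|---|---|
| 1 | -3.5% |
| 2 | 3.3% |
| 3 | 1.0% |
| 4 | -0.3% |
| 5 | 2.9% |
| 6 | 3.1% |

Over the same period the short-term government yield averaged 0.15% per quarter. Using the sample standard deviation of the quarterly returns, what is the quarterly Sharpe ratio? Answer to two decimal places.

Mean return μ = 6.50 / 6 = 1.0833%
Sample std dev = √[35.2083 / 5] = 2.6536%
Sharpe = (μ − rf) / σ = (1.0833 − 0.15) / 2.6536 = 0.9333 / 2.6536 = 0.3517

0.35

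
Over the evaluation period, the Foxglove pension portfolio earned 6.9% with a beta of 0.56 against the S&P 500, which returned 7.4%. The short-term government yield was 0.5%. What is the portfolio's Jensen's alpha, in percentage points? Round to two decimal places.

2.54

CAPM expected return = Rf + β(Rm − Rf) = 0.5% + 0.56 × (7.4% − 0.5%) = 0.5 + 0.56 × 6.90 = 4.3640%
Jensen's α = Rp − E[R] = 6.9% − 4.3640% = 2.5360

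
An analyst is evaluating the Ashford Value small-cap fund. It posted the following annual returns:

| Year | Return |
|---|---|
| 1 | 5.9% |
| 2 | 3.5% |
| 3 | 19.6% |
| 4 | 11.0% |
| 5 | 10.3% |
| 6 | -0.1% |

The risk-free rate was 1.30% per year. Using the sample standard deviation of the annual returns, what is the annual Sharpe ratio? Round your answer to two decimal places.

1.02

Mean return r̄ = 50.20 / 6 = 8.3667%
Sample std dev = √[238.3133 / 5] = 6.9038%
Sharpe = (r̄ − rf) / σ = (8.3667 − 1.3) / 6.9038 = 7.0667 / 6.9038 = 1.0236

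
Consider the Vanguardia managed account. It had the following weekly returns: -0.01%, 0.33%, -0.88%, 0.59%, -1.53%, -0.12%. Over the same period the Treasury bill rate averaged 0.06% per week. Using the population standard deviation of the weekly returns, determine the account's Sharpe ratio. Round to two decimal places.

-0.46

Mean return μ = -1.620 / 6 = -0.2700%
Population σ = √[Σ(r − μ)² / 6] = √[3.1494 / 6] = √0.5249 = 0.7245%
Sharpe = (μ − rf) / σ = (-0.2700 − 0.06) / 0.7245 = -0.3300 / 0.7245 = -0.4555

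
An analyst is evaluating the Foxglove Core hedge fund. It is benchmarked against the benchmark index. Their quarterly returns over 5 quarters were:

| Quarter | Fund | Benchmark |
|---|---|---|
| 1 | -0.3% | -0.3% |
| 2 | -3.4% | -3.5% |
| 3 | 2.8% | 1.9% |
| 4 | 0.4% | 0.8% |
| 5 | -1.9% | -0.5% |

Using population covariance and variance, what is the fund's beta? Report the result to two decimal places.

1.09

r̄p = -0.4800%,  r̄m = -0.3200%
Cov = Σ(rp − r̄p)(rm − r̄m) / 5 = 3.5624
Var(rm) = Σ(rm − r̄m)² / 5 = 3.2656
β = Cov / Var = 3.5624 / 3.2656 = 1.0909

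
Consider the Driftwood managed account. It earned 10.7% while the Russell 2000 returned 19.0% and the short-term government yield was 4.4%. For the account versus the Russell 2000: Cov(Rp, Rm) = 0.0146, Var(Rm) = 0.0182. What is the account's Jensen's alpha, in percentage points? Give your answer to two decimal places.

β = Cov / Var = 0.0146 / 0.0182 = 0.8022
E[R] = Rf + β(Rm − Rf) = 4.4% + 0.8022 × (19.0% − 4.4%) = 16.1121%
α = Rp − E[R] = 10.7% − 16.1121% = -5.4121

-5.41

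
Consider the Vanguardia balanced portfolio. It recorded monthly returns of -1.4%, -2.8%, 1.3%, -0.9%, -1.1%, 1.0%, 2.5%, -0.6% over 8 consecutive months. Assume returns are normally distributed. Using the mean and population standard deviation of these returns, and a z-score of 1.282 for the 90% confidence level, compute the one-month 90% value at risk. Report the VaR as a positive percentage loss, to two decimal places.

r̄ = (-1.4 − 2.8 + 1.3 − 0.9 − 1.1 + 1 + 2.5 − 0.6) / 8 = -2.00 / 8 = -0.2500%
Population std dev = √[20.6200 / 8] = 1.6055%
VaR = −(r̄ − z·σ) = −(-0.2500 − 1.282 × 1.6055) = −(-2.3083) = 2.3083%

2.31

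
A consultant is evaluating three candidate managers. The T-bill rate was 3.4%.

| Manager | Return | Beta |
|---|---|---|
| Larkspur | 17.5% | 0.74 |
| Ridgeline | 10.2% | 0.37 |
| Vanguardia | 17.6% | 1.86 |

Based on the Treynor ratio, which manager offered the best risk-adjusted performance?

Larkspur

Larkspur: Treynor = (17.5% − 3.4%) / 0.74 = 19.054
Ridgeline: Treynor = (10.2% − 3.4%) / 0.37 = 18.378
Vanguardia: Treynor = (17.6% − 3.4%) / 1.86 = 7.634
Highest: Larkspur (19.054).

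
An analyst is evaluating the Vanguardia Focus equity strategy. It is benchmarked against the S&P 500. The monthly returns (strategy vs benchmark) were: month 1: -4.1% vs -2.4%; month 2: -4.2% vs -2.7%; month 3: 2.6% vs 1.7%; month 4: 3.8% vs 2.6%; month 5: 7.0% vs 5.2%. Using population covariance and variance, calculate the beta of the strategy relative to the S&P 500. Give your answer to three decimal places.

1.469

r̄p = 1.0200%,  r̄m = 0.8800%
Cov = Σ(rp − r̄p)(rm − r̄m) / 5 = 13.4784
Var(rm) = Σ(rm − r̄m)² / 5 = 9.1736
β = Cov / Var = 13.4784 / 9.1736 = 1.4693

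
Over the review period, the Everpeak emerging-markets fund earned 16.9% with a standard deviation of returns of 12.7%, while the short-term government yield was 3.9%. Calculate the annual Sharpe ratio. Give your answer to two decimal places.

Sharpe = (Rp − Rf) / σp = (16.9% − 3.9%) / 12.7% = 13.00% / 12.7% = 1.0236

1.02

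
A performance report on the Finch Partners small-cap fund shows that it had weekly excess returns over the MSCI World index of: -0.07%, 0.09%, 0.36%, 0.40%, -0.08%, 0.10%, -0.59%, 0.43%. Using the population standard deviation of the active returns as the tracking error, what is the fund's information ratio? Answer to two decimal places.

0.25

r̄ = (-0.07 + 0.09 + 0.36 + 0.4 − 0.08 + 0.1 − 0.59 + 0.43) / 8 = 0.640 / 8 = 0.0800%
Σ(r − r̄)² = (-0.07 − 0.0800)² + (0.09 − 0.0800)² + (0.36 − 0.0800)² + … = 0.8008
σ = √[0.8008 / 8] = 0.3164%
IR = r̄ / tracking error = 0.0800 / 0.3164 = 0.2528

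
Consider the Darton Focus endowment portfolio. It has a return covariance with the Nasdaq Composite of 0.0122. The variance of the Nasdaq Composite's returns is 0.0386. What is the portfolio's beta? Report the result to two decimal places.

0.32

β = Cov(Rp, Rm) / Var(Rm) = 0.0122 / 0.0386 = 0.3161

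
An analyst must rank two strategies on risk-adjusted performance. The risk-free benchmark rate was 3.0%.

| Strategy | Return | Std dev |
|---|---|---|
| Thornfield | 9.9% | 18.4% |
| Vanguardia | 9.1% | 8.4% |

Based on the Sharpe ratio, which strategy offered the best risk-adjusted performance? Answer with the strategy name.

Thornfield: Sharpe ratio = (9.9% − 3.0%) / 18.4% = 0.375
Vanguardia: Sharpe ratio = (9.1% − 3.0%) / 8.4% = 0.726
Highest: Vanguardia (0.726).

Vanguardia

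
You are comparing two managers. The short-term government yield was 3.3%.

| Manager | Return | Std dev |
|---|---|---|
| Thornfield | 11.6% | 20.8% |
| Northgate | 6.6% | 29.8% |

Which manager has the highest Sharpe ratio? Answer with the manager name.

Thornfield: Sharpe ratio = (11.6% − 3.3%) / 20.8% = 0.399
Northgate: Sharpe ratio = (6.6% − 3.3%) / 29.8% = 0.111
Highest: Thornfield (0.399).

Thornfield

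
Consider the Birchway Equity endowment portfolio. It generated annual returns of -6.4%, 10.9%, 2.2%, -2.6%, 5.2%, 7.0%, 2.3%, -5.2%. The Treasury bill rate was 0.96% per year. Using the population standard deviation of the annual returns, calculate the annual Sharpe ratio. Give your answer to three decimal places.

Mean return μ = 13.40 / 8 = 1.6750%
Σ(r − μ)² = (-6.4 − 1.6750)² + (10.9 − 1.6750)² + … = 257.2950
σ = √[257.2950 / 8] = 5.6711%
Sharpe = (μ − rf) / σ = (1.6750 − 0.96) / 5.6711 = 0.7150 / 5.6711 = 0.1261

0.126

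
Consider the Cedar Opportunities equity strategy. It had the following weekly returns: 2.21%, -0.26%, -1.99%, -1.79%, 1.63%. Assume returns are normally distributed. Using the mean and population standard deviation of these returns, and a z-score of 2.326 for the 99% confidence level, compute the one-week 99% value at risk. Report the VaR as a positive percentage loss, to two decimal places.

4.04

μ = (2.21 − 0.26 − 1.99 − 1.79 + 1.63) / 5 = -0.0400%
Σ(r − μ)² = (2.21 − (-0.0400))² + (-0.26 − (-0.0400))² + … = 14.7648
σ = √[14.7648 / 5] = 1.7184%
VaR = −(μ − z·σ) = −(-0.0400 − 2.326 × 1.7184) = −(-4.0370) = 4.0370%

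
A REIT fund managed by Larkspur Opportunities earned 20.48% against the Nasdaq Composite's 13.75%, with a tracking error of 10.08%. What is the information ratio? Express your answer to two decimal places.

IR = (Rp − Rb) / TE = (20.48% − 13.75%) / 10.08% = 6.73% / 10.08% = 0.6677

0.67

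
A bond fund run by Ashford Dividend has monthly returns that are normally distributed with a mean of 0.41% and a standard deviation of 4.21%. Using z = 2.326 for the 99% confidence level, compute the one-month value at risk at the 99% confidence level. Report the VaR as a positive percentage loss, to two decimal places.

VaR (as % loss) = −(μ − z·σ) = −(0.41% − 2.326 × 4.21%) = −(-9.38246%) = 9.38246%

9.38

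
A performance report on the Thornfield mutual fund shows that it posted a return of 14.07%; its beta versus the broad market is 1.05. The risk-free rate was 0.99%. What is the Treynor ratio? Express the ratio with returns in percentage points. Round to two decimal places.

Treynor = (Rp − Rf) / β = (14.07% − 0.99%) / 1.05 = 13.08 / 1.05 = 12.4571

12.46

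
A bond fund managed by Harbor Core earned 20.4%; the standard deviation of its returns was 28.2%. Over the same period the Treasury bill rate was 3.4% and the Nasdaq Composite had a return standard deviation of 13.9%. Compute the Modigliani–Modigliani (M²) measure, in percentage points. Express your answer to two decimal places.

11.78

Sharpe = (Rp − Rf) / σp = (20.4% − 3.4%) / 28.2% = 0.6028
M² = Rf + Sharpe × σm = 3.4% + 0.6028 × 13.9% = 11.7789%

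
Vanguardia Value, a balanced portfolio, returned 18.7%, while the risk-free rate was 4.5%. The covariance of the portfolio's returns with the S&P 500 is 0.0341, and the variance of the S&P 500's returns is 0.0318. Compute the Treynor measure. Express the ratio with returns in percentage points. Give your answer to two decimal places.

13.24

β = Cov / Var = 0.0341 / 0.0318 = 1.0723
Treynor = (Rp − Rf) / β = (18.7% − 4.5%) / 1.0723 = 14.20 / 1.0723 = 13.2426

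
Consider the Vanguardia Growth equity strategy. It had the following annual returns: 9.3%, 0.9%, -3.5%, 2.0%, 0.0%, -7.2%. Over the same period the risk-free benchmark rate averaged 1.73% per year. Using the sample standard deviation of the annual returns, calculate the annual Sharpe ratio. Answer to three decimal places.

-0.266

μ = (9.3 + 0.9 − 3.5 + 2 + 0 − 7.2) / 6 = 1.50 / 6 = 0.2500%
Σ(r − μ)² = (9.3 − 0.2500)² + (0.9 − 0.2500)² + … = 155.0150
sample σ = √(155.0150 / 5) = √31.0030 = 5.5680%
Sharpe = (μ − rf) / σ = (0.2500 − 1.73) / 5.5680 = -1.4800 / 5.5680 = -0.2658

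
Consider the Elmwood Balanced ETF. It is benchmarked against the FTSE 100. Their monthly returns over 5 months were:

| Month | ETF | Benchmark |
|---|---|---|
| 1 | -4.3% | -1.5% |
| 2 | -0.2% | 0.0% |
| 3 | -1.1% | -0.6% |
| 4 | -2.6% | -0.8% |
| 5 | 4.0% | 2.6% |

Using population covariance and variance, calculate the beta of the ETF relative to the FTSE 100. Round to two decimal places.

1.94

r̄p = -0.8400%,  r̄m = -0.0600%
Cov = Σ(rp − r̄p)(rm − r̄m) / 5 = 3.8676
Var(rm) = Σ(rm − r̄m)² / 5 = 1.9984
β = Cov / Var = 3.8676 / 1.9984 = 1.9353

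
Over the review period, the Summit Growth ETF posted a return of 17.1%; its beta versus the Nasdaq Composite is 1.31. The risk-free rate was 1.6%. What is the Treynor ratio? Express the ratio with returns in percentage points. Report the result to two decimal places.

Treynor = (Rp − Rf) / β = (17.1% − 1.6%) / 1.31 = 15.50 / 1.31 = 11.8321

11.83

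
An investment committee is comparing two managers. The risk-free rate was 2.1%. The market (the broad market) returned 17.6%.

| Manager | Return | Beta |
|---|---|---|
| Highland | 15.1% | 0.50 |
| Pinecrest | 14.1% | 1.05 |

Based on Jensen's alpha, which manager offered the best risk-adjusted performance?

Highland

Highland: α = 15.1% − [2.1% + 0.50 × (17.6% − 2.1%)] = 5.250
Pinecrest: α = 14.1% − [2.1% + 1.05 × (17.6% − 2.1%)] = -4.275
Highest: Highland (5.250).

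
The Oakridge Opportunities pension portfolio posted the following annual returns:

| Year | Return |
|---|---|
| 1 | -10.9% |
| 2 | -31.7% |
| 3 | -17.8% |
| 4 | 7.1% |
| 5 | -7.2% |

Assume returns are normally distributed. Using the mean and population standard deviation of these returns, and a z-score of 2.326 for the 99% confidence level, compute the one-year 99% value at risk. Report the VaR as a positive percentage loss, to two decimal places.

41.72

r̄ = (-10.9 − 31.7 − 17.8 + 7.1 − 7.2) / 5 = -60.50 / 5 = -12.1000%
Σ(r − r̄)² = 810.7400; population σ = √(810.7400/5) = 12.7337%
VaR = −(r̄ − z·σ) = −(-12.1000 − 2.326 × 12.7337) = −(-41.7186) = 41.7186%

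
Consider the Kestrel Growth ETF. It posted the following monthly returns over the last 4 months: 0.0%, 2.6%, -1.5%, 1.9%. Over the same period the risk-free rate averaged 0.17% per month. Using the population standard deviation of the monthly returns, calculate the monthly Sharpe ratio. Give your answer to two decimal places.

0.36

Mean return r̄ = 3.00 / 4 = 0.7500%
Σ(r − r̄)² = 10.3700; population σ = √(10.3700/4) = 1.6101%
Sharpe = (r̄ − rf) / σ = (0.7500 − 0.17) / 1.6101 = 0.5800 / 1.6101 = 0.3602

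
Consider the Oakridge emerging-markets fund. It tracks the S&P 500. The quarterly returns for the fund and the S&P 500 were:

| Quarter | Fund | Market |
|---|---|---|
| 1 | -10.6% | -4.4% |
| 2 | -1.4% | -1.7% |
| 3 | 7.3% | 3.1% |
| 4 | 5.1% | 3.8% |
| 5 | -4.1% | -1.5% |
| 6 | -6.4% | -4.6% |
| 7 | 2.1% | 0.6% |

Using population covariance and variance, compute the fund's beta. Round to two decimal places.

1.83

r̄p = -1.1429%,  r̄m = -0.6714%
Cov = Σ(rp − r̄p)(rm − r̄m) / 7 = 17.5012
Var(rm) = Σ(rm − r̄m)² / 7 = 9.5592
β = Cov / Var = 17.5012 / 9.5592 = 1.8308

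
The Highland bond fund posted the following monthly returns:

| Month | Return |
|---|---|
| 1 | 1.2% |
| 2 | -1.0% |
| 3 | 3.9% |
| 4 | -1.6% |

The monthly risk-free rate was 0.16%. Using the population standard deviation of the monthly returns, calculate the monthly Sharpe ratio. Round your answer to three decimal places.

r̄ = (1.2 − 1 + 3.9 − 1.6) / 4 = 2.50 / 4 = 0.6250%
Σ(r − r̄)² = 18.6475; population σ = √(18.6475/4) = 2.1591%
Sharpe = (r̄ − rf) / σ = (0.6250 − 0.16) / 2.1591 = 0.4650 / 2.1591 = 0.2154

0.215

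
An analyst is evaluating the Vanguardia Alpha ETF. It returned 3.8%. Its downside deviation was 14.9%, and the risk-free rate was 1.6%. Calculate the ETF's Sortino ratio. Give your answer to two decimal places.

Sortino = (Rp − Rf) / σd = (3.8% − 1.6%) / 14.9% = 2.20% / 14.9% = 0.1477

0.15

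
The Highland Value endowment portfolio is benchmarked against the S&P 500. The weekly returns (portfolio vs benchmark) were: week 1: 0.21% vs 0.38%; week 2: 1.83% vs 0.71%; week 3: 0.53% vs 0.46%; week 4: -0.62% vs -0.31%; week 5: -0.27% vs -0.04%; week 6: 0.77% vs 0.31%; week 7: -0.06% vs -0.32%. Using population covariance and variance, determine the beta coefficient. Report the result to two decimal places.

1.76

r̄p = 0.3414%,  r̄m = 0.1700%
Cov = Σ(rp − r̄p)(rm − r̄m) / 7 = 0.2396
Var(rm) = Σ(rm − r̄m)² / 7 = 0.1363
β = Cov / Var = 0.2396 / 0.1363 = 1.7579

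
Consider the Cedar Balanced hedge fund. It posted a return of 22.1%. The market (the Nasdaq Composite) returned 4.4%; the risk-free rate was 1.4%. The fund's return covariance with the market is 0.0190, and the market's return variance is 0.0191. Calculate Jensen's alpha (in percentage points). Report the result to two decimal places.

β = Cov / Var = 0.0190 / 0.0191 = 0.9948
E[R] = Rf + β(Rm − Rf) = 1.4% + 0.9948 × (4.4% − 1.4%) = 4.3844%
α = Rp − E[R] = 22.1% − 4.3844% = 17.7156

17.72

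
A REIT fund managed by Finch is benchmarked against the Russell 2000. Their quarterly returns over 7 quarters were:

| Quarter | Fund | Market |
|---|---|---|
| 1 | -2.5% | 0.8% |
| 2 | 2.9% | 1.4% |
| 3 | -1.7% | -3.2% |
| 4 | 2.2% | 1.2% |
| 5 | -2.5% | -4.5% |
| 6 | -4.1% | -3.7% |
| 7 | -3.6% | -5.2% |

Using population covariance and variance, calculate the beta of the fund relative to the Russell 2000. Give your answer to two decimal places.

0.75

r̄p = -1.3286%,  r̄m = -1.8857%
Cov = Σ(rp − r̄p)(rm − r̄m) / 7 = 5.3918
Var(rm) = Σ(rm − r̄m)² / 7 = 7.1955
β = Cov / Var = 5.3918 / 7.1955 = 0.7493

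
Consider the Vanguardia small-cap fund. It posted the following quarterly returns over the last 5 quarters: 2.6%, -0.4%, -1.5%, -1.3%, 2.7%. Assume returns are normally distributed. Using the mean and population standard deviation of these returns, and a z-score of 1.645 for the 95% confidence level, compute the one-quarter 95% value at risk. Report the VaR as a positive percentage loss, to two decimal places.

Mean return r̄ = 2.10 / 5 = 0.4200%
Σ(r − r̄)² = (2.6 − 0.4200)² + (-0.4 − 0.4200)² + … = 17.2680
σ = √[17.2680 / 5] = 1.8584%
VaR = −(r̄ − z·σ) = −(0.4200 − 1.645 × 1.8584) = −(-2.6371) = 2.6371%

2.64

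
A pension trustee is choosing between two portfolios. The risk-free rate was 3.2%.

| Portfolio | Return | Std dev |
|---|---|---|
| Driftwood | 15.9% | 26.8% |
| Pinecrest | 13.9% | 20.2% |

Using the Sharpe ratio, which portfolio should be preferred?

Pinecrest

Driftwood: Sharpe ratio = (15.9% − 3.2%) / 26.8% = 0.474
Pinecrest: Sharpe ratio = (13.9% − 3.2%) / 20.2% = 0.530
Highest: Pinecrest (0.530).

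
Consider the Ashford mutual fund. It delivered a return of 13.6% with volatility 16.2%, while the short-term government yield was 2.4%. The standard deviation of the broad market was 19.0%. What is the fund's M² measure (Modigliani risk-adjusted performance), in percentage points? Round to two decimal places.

15.54

Sharpe = (Rp − Rf) / σp = (13.6% − 2.4%) / 16.2% = 0.6914
M² = Rf + Sharpe × σm = 2.4% + 0.6914 × 19.0% = 15.5366%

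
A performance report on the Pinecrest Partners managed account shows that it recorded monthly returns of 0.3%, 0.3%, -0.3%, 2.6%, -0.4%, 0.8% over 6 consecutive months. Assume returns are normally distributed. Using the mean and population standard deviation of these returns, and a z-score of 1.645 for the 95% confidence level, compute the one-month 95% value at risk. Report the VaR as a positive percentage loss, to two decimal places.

1.10

Mean return μ = 3.30 / 6 = 0.5500%
Σ(r − μ)² = (0.3 − 0.5500)² + (0.3 − 0.5500)² + … = 6.0150
population σ = √(6.0150 / 6) = √1.0025 = 1.0012%
VaR = −(μ − z·σ) = −(0.5500 − 1.645 × 1.0012) = −(-1.0970) = 1.0970%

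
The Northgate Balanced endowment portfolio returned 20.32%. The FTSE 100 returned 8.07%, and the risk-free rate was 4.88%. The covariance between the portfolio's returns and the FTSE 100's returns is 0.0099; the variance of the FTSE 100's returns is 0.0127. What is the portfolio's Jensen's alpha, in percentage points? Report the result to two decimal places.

β = Cov / Var = 0.0099 / 0.0127 = 0.7795
E[R] = Rf + β(Rm − Rf) = 4.88% + 0.7795 × (8.07% − 4.88%) = 7.3666%
α = Rp − E[R] = 20.32% − 7.3666% = 12.9534

12.95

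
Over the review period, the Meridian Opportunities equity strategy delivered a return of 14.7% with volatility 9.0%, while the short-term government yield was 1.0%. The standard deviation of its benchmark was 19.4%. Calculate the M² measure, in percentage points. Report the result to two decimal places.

Sharpe = (Rp − Rf) / σp = (14.7% − 1.0%) / 9.0% = 1.5222
M² = Rf + Sharpe × σm = 1.0% + 1.5222 × 19.4% = 30.5307%

30.53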